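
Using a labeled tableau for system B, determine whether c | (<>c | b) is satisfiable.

1. c | (<>c | b), w0
2. <>c | b, w0   [|-rule on 1 (branches; this branch)]
3. b, w0   [|-rule on 2 (branches; this branch)]
Accessibility: w0Rw0

Yes, satisfiable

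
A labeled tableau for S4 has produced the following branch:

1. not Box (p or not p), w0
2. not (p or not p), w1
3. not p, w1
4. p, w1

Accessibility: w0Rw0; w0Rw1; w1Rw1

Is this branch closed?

Closed

Both p and not p appear at w1.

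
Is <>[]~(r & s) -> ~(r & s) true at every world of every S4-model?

Tableau for the negation ~(<>[]~(r & s) -> ~(r & s)):
1. ~(<>[]~(r & s) -> ~(r & s)), 0
2. <>[]~(r & s), 0   [~->-rule on 1]
3. r & s, 0   [~->-rule on 1]
4. r, 0   [&-rule on 3]
5. s, 0   [&-rule on 3]
6. []~(r & s), 1   [<>-rule on 2: fresh world 1, 0R1]
7. ~(r & s), 1   [[]-rule on 6 via 1R1]
8. ~s, 1   [~&-rule on 7 (branches; this branch)]
Accessibility: 0R0, 0R1, 1R1
The negation has an open branch (countermodel exists).

Invalid (countermodel exists)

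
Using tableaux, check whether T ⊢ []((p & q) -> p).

Tableau for the negation ~[]((p & q) -> p):
1. ~[]((p & q) -> p), w0
2. ~((p & q) -> p), w1   [~[]-rule on 1: fresh world w1, w0Rw1]
3. p & q, w1   [~->-rule on 2]
4. ~p, w1   [~->-rule on 2]
5. p, w1   [&-rule on 3]
6. q, w1   [&-rule on 3]
Accessibility: w0Rw0, w0Rw1, w1Rw1
Branch closes: p and ~p both at w1.
Every branch of the negation's tableau closes; the branch above is one of them.

Yes, valid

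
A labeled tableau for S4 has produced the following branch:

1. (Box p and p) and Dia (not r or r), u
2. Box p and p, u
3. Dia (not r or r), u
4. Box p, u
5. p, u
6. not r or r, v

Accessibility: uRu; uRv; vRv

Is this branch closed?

Open

There is no literal clash: for every atom and world, at most one sign appears.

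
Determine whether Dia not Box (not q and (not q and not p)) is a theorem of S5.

Tableau for the negation not Dia not Box (not q and (not q and not p)):
1. not Dia not Box (not q and (not q and not p)), u
2. Box (not q and (not q and not p)), u
3. not q and (not q and not p), u
4. not q, u
5. not q and not p, u
6. not p, u
Accessibility: uRu
The negation has an open branch (countermodel exists).

Not valid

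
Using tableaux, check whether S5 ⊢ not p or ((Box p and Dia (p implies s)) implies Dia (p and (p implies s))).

Yes, valid

Tableau for the negation not (not p or ((Box p and Dia (p implies s)) implies Dia (p and (p implies s)))):
1. not (not p or ((Box p and Dia (p implies s)) implies Dia (p and (p implies s)))), 0
2. p, 0
3. not ((Box p and Dia (p implies s)) implies Dia (p and (p implies s))), 0
4. Box p and Dia (p implies s), 0
5. not Dia (p and (p implies s)), 0
6. Box p, 0
7. Dia (p implies s), 0
8. not (p and (p implies s)), 0
9. not (p implies s), 0
10. not s, 0
11. p implies s, 1
12. not (p and (p implies s)), 1
13. p, 1
14. s, 1
15. not (p implies s), 1
16. not s, 1
Accessibility: 0R0, 0R1, 1R0, 1R1
Branch closes: s and not s both at 1.
All branches of the negation close; one closing branch shown above.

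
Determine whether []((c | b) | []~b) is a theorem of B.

Tableau for the negation ~[]((c | b) | []~b):
1. ~[]((c | b) | []~b), u
2. ~((c | b) | []~b), v
3. ~(c | b), v
4. ~[]~b, v
5. ~c, v
6. ~b, v
7. b, w
Accessibility: uRu, uRv, vRu, vRv, vRw, wRv, wRw
The negation has an open branch (countermodel exists).

Not valid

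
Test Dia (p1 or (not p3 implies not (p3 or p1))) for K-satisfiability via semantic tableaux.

1. Dia (p1 or (not p3 implies not (p3 or p1))), u
2. p1 or (not p3 implies not (p3 or p1)), v   [Dia-rule on 1: fresh world v, uRv]
3. not p3 implies not (p3 or p1), v   [or-rule on 2 (branches; this branch)]
4. not (p3 or p1), v   [implies-rule on 3 (branches; this branch)]
5. not p3, v   [neg-or-rule on 4]
6. not p1, v   [neg-or-rule on 4]
Accessibility: uRv

Yes, satisfiable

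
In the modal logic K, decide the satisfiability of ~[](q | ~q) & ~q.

Unsatisfiable (every branch closes)

1. ~[](q | ~q) & ~q, 0
2. ~[](q | ~q), 0
3. ~q, 0
4. ~(q | ~q), 1
5. ~q, 1
6. q, 1
Accessibility: 0R1
Branch closes: q and ~q both at 1.
(One branch shown.) All branches close.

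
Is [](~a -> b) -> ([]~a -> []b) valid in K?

Tableau for the negation ~([](~a -> b) -> ([]~a -> []b)):
1. ~([](~a -> b) -> ([]~a -> []b)), 0
2. [](~a -> b), 0
3. ~([]~a -> []b), 0
4. []~a, 0
5. ~[]b, 0
6. ~b, 1
7. ~a -> b, 1
8. ~a, 1
9. b, 1
Accessibility: 0R1
Branch closes: b and ~b both at 1.
All branches of the negation close; one closing branch shown above.

Valid in K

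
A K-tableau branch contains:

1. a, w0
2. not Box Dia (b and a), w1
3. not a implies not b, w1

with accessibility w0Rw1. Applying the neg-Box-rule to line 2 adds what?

a fresh world w2 with w1Rw2, and not Dia (b and a) at w2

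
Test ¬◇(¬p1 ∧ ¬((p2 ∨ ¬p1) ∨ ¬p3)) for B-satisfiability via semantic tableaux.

Yes, satisfiable

1. ¬◇(¬p1 ∧ ¬((p2 ∨ ¬p1) ∨ ¬p3)), u
2. ¬(¬p1 ∧ ¬((p2 ∨ ¬p1) ∨ ¬p3)), u
3. (p2 ∨ ¬p1) ∨ ¬p3, u
4. ¬p3, u
Accessibility: uRu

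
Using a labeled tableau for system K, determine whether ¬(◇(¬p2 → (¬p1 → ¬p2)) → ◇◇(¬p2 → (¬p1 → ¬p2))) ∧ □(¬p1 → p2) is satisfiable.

Satisfiable (open branch found)

1. ¬(◇(¬p2 → (¬p1 → ¬p2)) → ◇◇(¬p2 → (¬p1 → ¬p2))) ∧ □(¬p1 → p2), w0
2. ¬(◇(¬p2 → (¬p1 → ¬p2)) → ◇◇(¬p2 → (¬p1 → ¬p2))), w0
3. □(¬p1 → p2), w0
4. ◇(¬p2 → (¬p1 → ¬p2)), w0
5. ¬◇◇(¬p2 → (¬p1 → ¬p2)), w0
6. ¬p2 → (¬p1 → ¬p2), w1
7. ¬p1 → p2, w1
8. ¬◇(¬p2 → (¬p1 → ¬p2)), w1
9. ¬p1 → ¬p2, w1
10. p2, w1
11. p1, w1
Accessibility: w0Rw1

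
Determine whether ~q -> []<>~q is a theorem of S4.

No, not valid

Tableau for the negation ~(~q -> []<>~q):
1. ~(~q -> []<>~q), w0
2. ~q, w0
3. ~[]<>~q, w0
4. ~<>~q, w1
5. q, w1
Accessibility: w0Rw0, w0Rw1, w1Rw1
The negation has an open branch (countermodel exists).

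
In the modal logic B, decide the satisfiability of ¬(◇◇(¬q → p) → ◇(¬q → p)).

Yes, satisfiable

1. ¬(◇◇(¬q → p) → ◇(¬q → p)), w0
2. ◇◇(¬q → p), w0
3. ¬◇(¬q → p), w0
4. ¬(¬q → p), w0
5. ¬q, w0
6. ¬p, w0
7. ◇(¬q → p), w1
8. ¬(¬q → p), w1
9. ¬q, w1
10. ¬p, w1
11. ¬q → p, w2
12. p, w2
Accessibility: w0Rw0, w0Rw1, w1Rw0, w1Rw1, w1Rw2, w2Rw1, w2Rw2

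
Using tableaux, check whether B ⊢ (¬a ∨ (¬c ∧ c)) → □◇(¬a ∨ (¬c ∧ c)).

Tableau for the negation ¬((¬a ∨ (¬c ∧ c)) → □◇(¬a ∨ (¬c ∧ c))):
1. ¬((¬a ∨ (¬c ∧ c)) → □◇(¬a ∨ (¬c ∧ c))), u
2. ¬a ∨ (¬c ∧ c), u
3. ¬□◇(¬a ∨ (¬c ∧ c)), u
4. ¬a, u
5. ¬◇(¬a ∨ (¬c ∧ c)), v
6. ¬(¬a ∨ (¬c ∧ c)), u
7. a, u
8. ¬(¬c ∧ c), u
Accessibility: uRu, uRv, vRu, vRv
Branch closes: a and ¬a both at u.
Every branch of the negation's tableau closes; the branch above is one of them.

Yes, valid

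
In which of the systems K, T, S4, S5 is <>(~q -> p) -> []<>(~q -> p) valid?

S5

S5-tableau for the negation ~(<>(~q -> p) -> []<>(~q -> p)):
1. ~(<>(~q -> p) -> []<>(~q -> p)), w0
2. <>(~q -> p), w0   [~->-rule on 1]
3. ~[]<>(~q -> p), w0   [~->-rule on 1]
4. ~q -> p, w1   [<>-rule on 2: fresh world w1, w0Rw1]
5. p, w1   [->-rule on 4 (branches; this branch)]
6. ~<>(~q -> p), w2   [~[]-rule on 3: fresh world w2, w0Rw2]
7. ~(~q -> p), w0   [~<>-rule on 6 via w2Rw0]
8. ~q, w0   [~->-rule on 7]
9. ~p, w0   [~->-rule on 7]
10. ~(~q -> p), w1   [~<>-rule on 6 via w2Rw1]
11. ~q, w1   [~->-rule on 10]
12. ~p, w1   [~->-rule on 10]
Accessibility: w0Rw0, w0Rw1, w0Rw2, w1Rw0, w1Rw1, w1Rw2, w2Rw0, w2Rw1, w2Rw2
Branch closes: p and ~p both at w1.
Every branch closes (one shown): valid in S5.
S4-tableau for the negation ~(<>(~q -> p) -> []<>(~q -> p)):
1. ~(<>(~q -> p) -> []<>(~q -> p)), w0
2. <>(~q -> p), w0   [~->-rule on 1]
3. ~[]<>(~q -> p), w0   [~->-rule on 1]
4. ~q -> p, w1   [<>-rule on 2: fresh world w1, w0Rw1]
5. p, w1   [->-rule on 4 (branches; this branch)]
6. ~<>(~q -> p), w2   [~[]-rule on 3: fresh world w2, w0Rw2]
7. ~(~q -> p), w2   [~<>-rule on 6 via w2Rw2]
8. ~q, w2   [~->-rule on 7]
9. ~p, w2   [~->-rule on 7]
Accessibility: w0Rw0, w0Rw1, w0Rw2, w1Rw1, w2Rw2
Complete open branch: countermodel on an S4-frame, so not valid in S4, nor in K, T (the same frame is also a K-frame and a T-frame).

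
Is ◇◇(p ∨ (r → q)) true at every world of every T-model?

No, not valid

Tableau for the negation ¬◇◇(p ∨ (r → q)):
1. ¬◇◇(p ∨ (r → q)), u
2. ¬◇(p ∨ (r → q)), u
3. ¬(p ∨ (r → q)), u
4. ¬p, u
5. ¬(r → q), u
6. r, u
7. ¬q, u
Accessibility: uRu
The negation has an open branch (countermodel exists).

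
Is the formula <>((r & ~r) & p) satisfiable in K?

No, unsatisfiable

1. <>((r & ~r) & p), 0
2. (r & ~r) & p, 1   [<>-rule on 1: fresh world 1, 0R1]
3. r & ~r, 1   [&-rule on 2]
4. p, 1   [&-rule on 2]
5. r, 1   [&-rule on 3]
6. ~r, 1   [&-rule on 3]
Accessibility: 0R1
Branch closes: r and ~r both at 1.
Every branch closes; the branch above is one of them.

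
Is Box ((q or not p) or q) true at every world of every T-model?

Tableau for the negation not Box ((q or not p) or q):
1. not Box ((q or not p) or q), 0
2. not ((q or not p) or q), 1   [neg-Box-rule on 1: fresh world 1, 0R1]
3. not (q or not p), 1   [neg-or-rule on 2]
4. not q, 1   [neg-or-rule on 2]
5. p, 1   [neg-or-rule on 3]
Accessibility: 0R0, 0R1, 1R1
The negation has an open branch (countermodel exists).

Not valid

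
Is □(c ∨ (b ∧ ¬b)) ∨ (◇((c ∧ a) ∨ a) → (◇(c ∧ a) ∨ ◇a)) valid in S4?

Valid in S4

Tableau for the negation ¬(□(c ∨ (b ∧ ¬b)) ∨ (◇((c ∧ a) ∨ a) → (◇(c ∧ a) ∨ ◇a))):
1. ¬(□(c ∨ (b ∧ ¬b)) ∨ (◇((c ∧ a) ∨ a) → (◇(c ∧ a) ∨ ◇a))), u
2. ¬□(c ∨ (b ∧ ¬b)), u   [¬∨-rule on 1]
3. ¬(◇((c ∧ a) ∨ a) → (◇(c ∧ a) ∨ ◇a)), u   [¬∨-rule on 1]
4. ◇((c ∧ a) ∨ a), u   [¬→-rule on 3]
5. ¬(◇(c ∧ a) ∨ ◇a), u   [¬→-rule on 3]
6. ¬◇(c ∧ a), u   [¬∨-rule on 5]
7. ¬◇a, u   [¬∨-rule on 5]
8. ¬(c ∧ a), u   [¬◇-rule on 6 via uRu]
9. ¬a, u   [¬◇-rule on 7 via uRu]
10. ¬(c ∨ (b ∧ ¬b)), v   [¬□-rule on 2: fresh world v, uRv]
11. ¬c, v   [¬∨-rule on 10]
12. ¬(b ∧ ¬b), v   [¬∨-rule on 10]
13. ¬(c ∧ a), v   [¬◇-rule on 6 via uRv]
14. ¬a, v   [¬◇-rule on 7 via uRv]
15. b, v   [¬∧-rule on 12 (branches; this branch)]
16. (c ∧ a) ∨ a, w   [◇-rule on 4: fresh world w, uRw]
17. ¬(c ∧ a), w   [¬◇-rule on 6 via uRw]
18. ¬a, w   [¬◇-rule on 7 via uRw]
19. c ∧ a, w   [∨-rule on 16 (branches; this branch)]
20. c, w   [∧-rule on 19]
21. a, w   [∧-rule on 19]
Accessibility: uRu, uRv, uRw, vRv, wRw
Branch closes: a and ¬a both at w.
Every branch of the negation's tableau closes; the branch above is one of them.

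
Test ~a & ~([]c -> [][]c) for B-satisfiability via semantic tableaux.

Satisfiable (open branch found)

1. ~a & ~([]c -> [][]c), 0
2. ~a, 0
3. ~([]c -> [][]c), 0
4. []c, 0
5. ~[][]c, 0
6. c, 0
7. ~[]c, 1
8. c, 1
9. ~c, 2
Accessibility: 0R0, 0R1, 1R0, 1R1, 1R2, 2R1, 2R2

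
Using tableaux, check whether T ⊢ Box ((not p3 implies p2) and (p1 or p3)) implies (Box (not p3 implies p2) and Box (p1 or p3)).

Valid in T

Tableau for the negation not (Box ((not p3 implies p2) and (p1 or p3)) implies (Box (not p3 implies p2) and Box (p1 or p3))):
1. not (Box ((not p3 implies p2) and (p1 or p3)) implies (Box (not p3 implies p2) and Box (p1 or p3))), u
2. Box ((not p3 implies p2) and (p1 or p3)), u   [neg-implies-rule on 1]
3. not (Box (not p3 implies p2) and Box (p1 or p3)), u   [neg-implies-rule on 1]
4. (not p3 implies p2) and (p1 or p3), u   [Box-rule on 2 via uRu]
5. not p3 implies p2, u   [and-rule on 4]
6. p1 or p3, u   [and-rule on 4]
7. not Box (p1 or p3), u   [neg-and-rule on 3 (branches; this branch)]
8. p2, u   [implies-rule on 5 (branches; this branch)]
9. p3, u   [or-rule on 6 (branches; this branch)]
10. not (p1 or p3), v   [neg-Box-rule on 7: fresh world v, uRv]
11. not p1, v   [neg-or-rule on 10]
12. not p3, v   [neg-or-rule on 10]
13. (not p3 implies p2) and (p1 or p3), v   [Box-rule on 2 via uRv]
14. not p3 implies p2, v   [and-rule on 13]
15. p1 or p3, v   [and-rule on 13]
16. p2, v   [implies-rule on 14 (branches; this branch)]
17. p3, v   [or-rule on 15 (branches; this branch)]
Accessibility: uRu, uRv, vRv
Branch closes: p3 and not p3 both at v.
All branches of the negation close; one closing branch shown above.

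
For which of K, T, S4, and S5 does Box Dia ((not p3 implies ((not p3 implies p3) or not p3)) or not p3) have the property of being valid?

T, S4, S5

T-tableau for the negation not Box Dia ((not p3 implies ((not p3 implies p3) or not p3)) or not p3):
1. not Box Dia ((not p3 implies ((not p3 implies p3) or not p3)) or not p3), w0
2. not Dia ((not p3 implies ((not p3 implies p3) or not p3)) or not p3), w1
3. not ((not p3 implies ((not p3 implies p3) or not p3)) or not p3), w1
4. not (not p3 implies ((not p3 implies p3) or not p3)), w1
5. p3, w1
6. not p3, w1
7. not ((not p3 implies p3) or not p3), w1
Accessibility: w0Rw0, w0Rw1, w1Rw1
Branch closes: p3 and not p3 both at w1.
Every branch closes (one shown): valid in T, hence also in S4, S5 (every theorem of T is a theorem of S4 and S5).
K-tableau for the negation not Box Dia ((not p3 implies ((not p3 implies p3) or not p3)) or not p3):
1. not Box Dia ((not p3 implies ((not p3 implies p3) or not p3)) or not p3), w0
2. not Dia ((not p3 implies ((not p3 implies p3) or not p3)) or not p3), w1
Accessibility: w0Rw1
Complete open branch: countermodel on a K-frame, so not valid in K.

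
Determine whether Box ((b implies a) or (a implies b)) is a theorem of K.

Tableau for the negation not Box ((b implies a) or (a implies b)):
1. not Box ((b implies a) or (a implies b)), u
2. not ((b implies a) or (a implies b)), v
3. not (b implies a), v
4. not (a implies b), v
5. b, v
6. not a, v
7. a, v
8. not b, v
Accessibility: uRv
Branch closes: a and not a both at v.
All branches of the negation close; one closing branch shown above.

Yes, valid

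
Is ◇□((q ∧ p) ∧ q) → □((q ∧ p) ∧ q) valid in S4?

Tableau for the negation ¬(◇□((q ∧ p) ∧ q) → □((q ∧ p) ∧ q)):
1. ¬(◇□((q ∧ p) ∧ q) → □((q ∧ p) ∧ q)), w0
2. ◇□((q ∧ p) ∧ q), w0
3. ¬□((q ∧ p) ∧ q), w0
4. □((q ∧ p) ∧ q), w1
5. (q ∧ p) ∧ q, w1
6. q ∧ p, w1
7. q, w1
8. p, w1
9. ¬((q ∧ p) ∧ q), w2
10. ¬q, w2
Accessibility: w0Rw0, w0Rw1, w0Rw2, w1Rw1, w2Rw2
The negation has an open branch (countermodel exists).

Invalid (countermodel exists)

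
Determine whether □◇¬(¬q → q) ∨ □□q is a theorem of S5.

Tableau for the negation ¬(□◇¬(¬q → q) ∨ □□q):
1. ¬(□◇¬(¬q → q) ∨ □□q), 0
2. ¬□◇¬(¬q → q), 0
3. ¬□□q, 0
4. ¬◇¬(¬q → q), 1
5. ¬q → q, 0
6. ¬q → q, 1
7. q, 0
8. q, 1
9. ¬□q, 2
10. ¬q → q, 2
11. q, 2
12. ¬q, 3
13. ¬q → q, 3
14. q, 3
Accessibility: 0R0, 0R1, 0R2, 0R3, 1R0, 1R1, 1R2, 1R3, 2R0, 2R1, 2R2, 2R3, 3R0, 3R1, 3R2, 3R3
Branch closes: q and ¬q both at 3.
All branches of the negation close; one closing branch shown above.

Valid in S5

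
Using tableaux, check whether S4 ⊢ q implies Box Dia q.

Tableau for the negation not (q implies Box Dia q):
1. not (q implies Box Dia q), u
2. q, u   [neg-implies-rule on 1]
3. not Box Dia q, u   [neg-implies-rule on 1]
4. not Dia q, v   [neg-Box-rule on 3: fresh world v, uRv]
5. not q, v   [neg-Dia-rule on 4 via vRv]
Accessibility: uRu, uRv, vRv
The negation has an open branch (countermodel exists).

Not valid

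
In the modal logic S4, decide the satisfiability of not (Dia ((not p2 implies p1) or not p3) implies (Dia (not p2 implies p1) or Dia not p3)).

1. not (Dia ((not p2 implies p1) or not p3) implies (Dia (not p2 implies p1) or Dia not p3)), u
2. Dia ((not p2 implies p1) or not p3), u
3. not (Dia (not p2 implies p1) or Dia not p3), u
4. not Dia (not p2 implies p1), u
5. not Dia not p3, u
6. not (not p2 implies p1), u
7. not p2, u
8. not p1, u
9. p3, u
10. (not p2 implies p1) or not p3, v
11. not (not p2 implies p1), v
12. not p2, v
13. not p1, v
14. p3, v
15. not p2 implies p1, v
16. p1, v
Accessibility: uRu, uRv, vRv
Branch closes: p1 and not p1 both at v.
Every branch closes; the branch above is one of them.

No, unsatisfiable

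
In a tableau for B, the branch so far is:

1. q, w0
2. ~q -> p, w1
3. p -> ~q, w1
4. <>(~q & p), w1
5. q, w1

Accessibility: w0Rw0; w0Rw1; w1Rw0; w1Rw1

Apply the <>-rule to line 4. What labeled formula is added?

a fresh world w2 with w1Rw2, and ~q & p at w2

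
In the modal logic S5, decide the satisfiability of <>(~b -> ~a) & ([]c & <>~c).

No, unsatisfiable

1. <>(~b -> ~a) & ([]c & <>~c), w0
2. <>(~b -> ~a), w0
3. []c & <>~c, w0
4. []c, w0
5. <>~c, w0
6. c, w0
7. ~b -> ~a, w1
8. c, w1
9. ~a, w1
10. ~c, w2
11. c, w2
Accessibility: w0Rw0, w0Rw1, w0Rw2, w1Rw0, w1Rw1, w1Rw2, w2Rw0, w2Rw1, w2Rw2
Branch closes: c and ~c both at w2.
All branches of the tableau close; one closing branch shown above.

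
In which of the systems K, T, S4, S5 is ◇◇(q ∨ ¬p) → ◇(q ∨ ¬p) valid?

S4-tableau for the negation ¬(◇◇(q ∨ ¬p) → ◇(q ∨ ¬p)):
1. ¬(◇◇(q ∨ ¬p) → ◇(q ∨ ¬p)), w0
2. ◇◇(q ∨ ¬p), w0   [¬→-rule on 1]
3. ¬◇(q ∨ ¬p), w0   [¬→-rule on 1]
4. ¬(q ∨ ¬p), w0   [¬◇-rule on 3 via w0Rw0]
5. ¬q, w0   [¬∨-rule on 4]
6. p, w0   [¬∨-rule on 4]
7. ◇(q ∨ ¬p), w1   [◇-rule on 2: fresh world w1, w0Rw1]
8. ¬(q ∨ ¬p), w1   [¬◇-rule on 3 via w0Rw1]
9. ¬q, w1   [¬∨-rule on 8]
10. p, w1   [¬∨-rule on 8]
11. q ∨ ¬p, w2   [◇-rule on 7: fresh world w2, w1Rw2]
12. ¬(q ∨ ¬p), w2   [¬◇-rule on 3 via w0Rw2]
13. ¬q, w2   [¬∨-rule on 12]
14. p, w2   [¬∨-rule on 12]
15. ¬p, w2   [∨-rule on 11 (branches; this branch)]
Accessibility: w0Rw0, w0Rw1, w0Rw2, w1Rw1, w1Rw2, w2Rw2
Branch closes: p and ¬p both at w2.
Every branch closes (one shown): valid in S4, hence also in S5 (every theorem of S4 is a theorem of S5).
T-tableau for the negation ¬(◇◇(q ∨ ¬p) → ◇(q ∨ ¬p)):
1. ¬(◇◇(q ∨ ¬p) → ◇(q ∨ ¬p)), w0
2. ◇◇(q ∨ ¬p), w0   [¬→-rule on 1]
3. ¬◇(q ∨ ¬p), w0   [¬→-rule on 1]
4. ¬(q ∨ ¬p), w0   [¬◇-rule on 3 via w0Rw0]
5. ¬q, w0   [¬∨-rule on 4]
6. p, w0   [¬∨-rule on 4]
7. ◇(q ∨ ¬p), w1   [◇-rule on 2: fresh world w1, w0Rw1]
8. ¬(q ∨ ¬p), w1   [¬◇-rule on 3 via w0Rw1]
9. ¬q, w1   [¬∨-rule on 8]
10. p, w1   [¬∨-rule on 8]
11. q ∨ ¬p, w2   [◇-rule on 7: fresh world w2, w1Rw2]
12. ¬p, w2   [∨-rule on 11 (branches; this branch)]
Accessibility: w0Rw0, w0Rw1, w1Rw1, w1Rw2, w2Rw2
Complete open branch: countermodel on a T-frame, so not valid in T, nor in K (the same frame is also a K-frame).

S4, S5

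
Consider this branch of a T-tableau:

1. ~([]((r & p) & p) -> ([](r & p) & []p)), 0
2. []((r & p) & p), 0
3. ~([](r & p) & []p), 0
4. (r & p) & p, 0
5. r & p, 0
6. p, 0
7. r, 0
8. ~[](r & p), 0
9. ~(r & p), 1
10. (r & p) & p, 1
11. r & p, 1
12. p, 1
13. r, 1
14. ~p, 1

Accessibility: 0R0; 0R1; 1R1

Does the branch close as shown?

Yes, closed

Both p and ~p appear at 1.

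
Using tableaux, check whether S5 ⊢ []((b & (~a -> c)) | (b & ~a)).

Not valid

Tableau for the negation ~[]((b & (~a -> c)) | (b & ~a)):
1. ~[]((b & (~a -> c)) | (b & ~a)), 0
2. ~((b & (~a -> c)) | (b & ~a)), 1
3. ~(b & (~a -> c)), 1
4. ~(b & ~a), 1
5. ~(~a -> c), 1
6. ~a, 1
7. ~c, 1
8. ~b, 1
Accessibility: 0R0, 0R1, 1R0, 1R1
The negation has an open branch (countermodel exists).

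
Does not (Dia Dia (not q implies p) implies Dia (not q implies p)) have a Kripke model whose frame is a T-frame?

1. not (Dia Dia (not q implies p) implies Dia (not q implies p)), 0
2. Dia Dia (not q implies p), 0
3. not Dia (not q implies p), 0
4. not (not q implies p), 0
5. not q, 0
6. not p, 0
7. Dia (not q implies p), 1
8. not (not q implies p), 1
9. not q, 1
10. not p, 1
11. not q implies p, 2
12. p, 2
Accessibility: 0R0, 0R1, 1R1, 1R2, 2R2

Satisfiable (open branch found)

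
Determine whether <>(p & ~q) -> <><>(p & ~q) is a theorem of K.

Tableau for the negation ~(<>(p & ~q) -> <><>(p & ~q)):
1. ~(<>(p & ~q) -> <><>(p & ~q)), w0
2. <>(p & ~q), w0
3. ~<><>(p & ~q), w0
4. p & ~q, w1
5. p, w1
6. ~q, w1
7. ~<>(p & ~q), w1
Accessibility: w0Rw1
The negation has an open branch (countermodel exists).

No, not valid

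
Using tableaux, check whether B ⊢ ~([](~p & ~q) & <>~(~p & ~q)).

Valid

Tableau for the negation [](~p & ~q) & <>~(~p & ~q):
1. [](~p & ~q) & <>~(~p & ~q), w0
2. [](~p & ~q), w0   [&-rule on 1]
3. <>~(~p & ~q), w0   [&-rule on 1]
4. ~p & ~q, w0   [[]-rule on 2 via w0Rw0]
5. ~p, w0   [&-rule on 4]
6. ~q, w0   [&-rule on 4]
7. ~(~p & ~q), w1   [<>-rule on 3: fresh world w1, w0Rw1]
8. ~p & ~q, w1   [[]-rule on 2 via w0Rw1]
9. ~p, w1   [&-rule on 8]
10. ~q, w1   [&-rule on 8]
11. q, w1   [~&-rule on 7 (branches; this branch)]
Accessibility: w0Rw0, w0Rw1, w1Rw0, w1Rw1
Branch closes: q and ~q both at w1.
Every branch of the negation's tableau closes; the branch above is one of them.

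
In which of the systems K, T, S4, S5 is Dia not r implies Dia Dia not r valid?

T, S4, S5

K-tableau for the negation not (Dia not r implies Dia Dia not r):
1. not (Dia not r implies Dia Dia not r), u
2. Dia not r, u   [neg-implies-rule on 1]
3. not Dia Dia not r, u   [neg-implies-rule on 1]
4. not r, v   [Dia-rule on 2: fresh world v, uRv]
5. not Dia not r, v   [neg-Dia-rule on 3 via uRv]
Accessibility: uRv
Complete open branch: countermodel on a K-frame, so not valid in K.
T-tableau for the negation not (Dia not r implies Dia Dia not r):
1. not (Dia not r implies Dia Dia not r), u
2. Dia not r, u   [neg-implies-rule on 1]
3. not Dia Dia not r, u   [neg-implies-rule on 1]
4. not Dia not r, u   [neg-Dia-rule on 3 via uRu]
5. r, u   [neg-Dia-rule on 4 via uRu]
6. not r, v   [Dia-rule on 2: fresh world v, uRv]
7. not Dia not r, v   [neg-Dia-rule on 3 via uRv]
8. r, v   [neg-Dia-rule on 4 via uRv]
Accessibility: uRu, uRv, vRv
Branch closes: r and not r both at v.
Every branch closes (one shown): valid in T, hence also in S4, S5 (every theorem of T is a theorem of S4 and S5).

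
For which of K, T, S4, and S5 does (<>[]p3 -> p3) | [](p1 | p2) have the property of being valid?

S5

S4-tableau for the negation ~((<>[]p3 -> p3) | [](p1 | p2)):
1. ~((<>[]p3 -> p3) | [](p1 | p2)), u
2. ~(<>[]p3 -> p3), u
3. ~[](p1 | p2), u
4. <>[]p3, u
5. ~p3, u
6. ~(p1 | p2), v
7. ~p1, v
8. ~p2, v
9. []p3, w
10. p3, w
Accessibility: uRu, uRv, uRw, vRv, wRw
Complete open branch: countermodel on an S4-frame, so not valid in S4, nor in K, T (the same frame is also a K-frame and a T-frame).
S5-tableau for the negation ~((<>[]p3 -> p3) | [](p1 | p2)):
1. ~((<>[]p3 -> p3) | [](p1 | p2)), u
2. ~(<>[]p3 -> p3), u
3. ~[](p1 | p2), u
4. <>[]p3, u
5. ~p3, u
6. ~(p1 | p2), v
7. ~p1, v
8. ~p2, v
9. []p3, w
10. p3, u
Accessibility: uRu, uRv, uRw, vRu, vRv, vRw, wRu, wRv, wRw
Branch closes: p3 and ~p3 both at u.
Every branch closes (one shown): valid in S5.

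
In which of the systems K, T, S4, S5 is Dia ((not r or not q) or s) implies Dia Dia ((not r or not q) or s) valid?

K-tableau for the negation not (Dia ((not r or not q) or s) implies Dia Dia ((not r or not q) or s)):
1. not (Dia ((not r or not q) or s) implies Dia Dia ((not r or not q) or s)), 0
2. Dia ((not r or not q) or s), 0   [neg-implies-rule on 1]
3. not Dia Dia ((not r or not q) or s), 0   [neg-implies-rule on 1]
4. (not r or not q) or s, 1   [Dia-rule on 2: fresh world 1, 0R1]
5. not Dia ((not r or not q) or s), 1   [neg-Dia-rule on 3 via 0R1]
6. s, 1   [or-rule on 4 (branches; this branch)]
Accessibility: 0R1
Complete open branch: countermodel on a K-frame, so not valid in K.
T-tableau for the negation not (Dia ((not r or not q) or s) implies Dia Dia ((not r or not q) or s)):
1. not (Dia ((not r or not q) or s) implies Dia Dia ((not r or not q) or s)), 0
2. Dia ((not r or not q) or s), 0   [neg-implies-rule on 1]
3. not Dia Dia ((not r or not q) or s), 0   [neg-implies-rule on 1]
4. not Dia ((not r or not q) or s), 0   [neg-Dia-rule on 3 via 0R0]
5. not ((not r or not q) or s), 0   [neg-Dia-rule on 4 via 0R0]
6. not (not r or not q), 0   [neg-or-rule on 5]
7. not s, 0   [neg-or-rule on 5]
8. r, 0   [neg-or-rule on 6]
9. q, 0   [neg-or-rule on 6]
10. (not r or not q) or s, 1   [Dia-rule on 2: fresh world 1, 0R1]
11. not Dia ((not r or not q) or s), 1   [neg-Dia-rule on 3 via 0R1]
12. not ((not r or not q) or s), 1   [neg-Dia-rule on 4 via 0R1]
13. not (not r or not q), 1   [neg-or-rule on 12]
14. not s, 1   [neg-or-rule on 12]
15. r, 1   [neg-or-rule on 13]
16. q, 1   [neg-or-rule on 13]
17. not r or not q, 1   [or-rule on 10 (branches; this branch)]
18. not q, 1   [or-rule on 17 (branches; this branch)]
Accessibility: 0R0, 0R1, 1R1
Branch closes: q and not q both at 1.
Every branch closes (one shown): valid in T, hence also in S4, S5 (every theorem of T is a theorem of S4 and S5).

T, S4, S5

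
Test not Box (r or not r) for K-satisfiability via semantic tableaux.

No, unsatisfiable

1. not Box (r or not r), w0
2. not (r or not r), w1
3. not r, w1
4. r, w1
Accessibility: w0Rw1
Branch closes: r and not r both at w1.
Every branch closes; the branch above is one of them.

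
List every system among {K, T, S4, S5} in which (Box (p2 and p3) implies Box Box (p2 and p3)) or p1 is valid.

S4, S5

S4-tableau for the negation not ((Box (p2 and p3) implies Box Box (p2 and p3)) or p1):
1. not ((Box (p2 and p3) implies Box Box (p2 and p3)) or p1), 0
2. not (Box (p2 and p3) implies Box Box (p2 and p3)), 0   [neg-or-rule on 1]
3. not p1, 0   [neg-or-rule on 1]
4. Box (p2 and p3), 0   [neg-implies-rule on 2]
5. not Box Box (p2 and p3), 0   [neg-implies-rule on 2]
6. p2 and p3, 0   [Box-rule on 4 via 0R0]
7. p2, 0   [and-rule on 6]
8. p3, 0   [and-rule on 6]
9. not Box (p2 and p3), 1   [neg-Box-rule on 5: fresh world 1, 0R1]
10. p2 and p3, 1   [Box-rule on 4 via 0R1]
11. p2, 1   [and-rule on 10]
12. p3, 1   [and-rule on 10]
13. not (p2 and p3), 2   [neg-Box-rule on 9: fresh world 2, 1R2]
14. p2 and p3, 2   [Box-rule on 4 via 0R2]
15. p2, 2   [and-rule on 14]
16. p3, 2   [and-rule on 14]
17. not p3, 2   [neg-and-rule on 13 (branches; this branch)]
Accessibility: 0R0, 0R1, 0R2, 1R1, 1R2, 2R2
Branch closes: p3 and not p3 both at 2.
Every branch closes (one shown): valid in S4, hence also in S5 (every theorem of S4 is a theorem of S5).
T-tableau for the negation not ((Box (p2 and p3) implies Box Box (p2 and p3)) or p1):
1. not ((Box (p2 and p3) implies Box Box (p2 and p3)) or p1), 0
2. not (Box (p2 and p3) implies Box Box (p2 and p3)), 0   [neg-or-rule on 1]
3. not p1, 0   [neg-or-rule on 1]
4. Box (p2 and p3), 0   [neg-implies-rule on 2]
5. not Box Box (p2 and p3), 0   [neg-implies-rule on 2]
6. p2 and p3, 0   [Box-rule on 4 via 0R0]
7. p2, 0   [and-rule on 6]
8. p3, 0   [and-rule on 6]
9. not Box (p2 and p3), 1   [neg-Box-rule on 5: fresh world 1, 0R1]
10. p2 and p3, 1   [Box-rule on 4 via 0R1]
11. p2, 1   [and-rule on 10]
12. p3, 1   [and-rule on 10]
13. not (p2 and p3), 2   [neg-Box-rule on 9: fresh world 2, 1R2]
14. not p3, 2   [neg-and-rule on 13 (branches; this branch)]
Accessibility: 0R0, 0R1, 1R1, 1R2, 2R2
Complete open branch: countermodel on a T-frame, so not valid in T, nor in K (the same frame is also a K-frame).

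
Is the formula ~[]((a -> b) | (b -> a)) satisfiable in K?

1. ~[]((a -> b) | (b -> a)), 0
2. ~((a -> b) | (b -> a)), 1   [~[]-rule on 1: fresh world 1, 0R1]
3. ~(a -> b), 1   [~|-rule on 2]
4. ~(b -> a), 1   [~|-rule on 2]
5. a, 1   [~->-rule on 3]
6. ~b, 1   [~->-rule on 3]
7. b, 1   [~->-rule on 4]
8. ~a, 1   [~->-rule on 4]
Accessibility: 0R1
Branch closes: b and ~b both at 1.
(One branch shown.) All branches close.

Unsatisfiable (every branch closes)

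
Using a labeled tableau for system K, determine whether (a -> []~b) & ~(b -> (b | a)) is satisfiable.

1. (a -> []~b) & ~(b -> (b | a)), 0
2. a -> []~b, 0
3. ~(b -> (b | a)), 0
4. b, 0
5. ~(b | a), 0
6. ~b, 0
7. ~a, 0
Branch closes: b and ~b both at 0.
Every branch closes; the branch above is one of them.

No, unsatisfiable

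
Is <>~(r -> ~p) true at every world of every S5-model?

Tableau for the negation ~<>~(r -> ~p):
1. ~<>~(r -> ~p), w0
2. r -> ~p, w0
3. ~p, w0
Accessibility: w0Rw0
The negation has an open branch (countermodel exists).

Not valid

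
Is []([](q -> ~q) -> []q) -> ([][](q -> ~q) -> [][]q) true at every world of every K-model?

Valid

Tableau for the negation ~([]([](q -> ~q) -> []q) -> ([][](q -> ~q) -> [][]q)):
1. ~([]([](q -> ~q) -> []q) -> ([][](q -> ~q) -> [][]q)), 0
2. []([](q -> ~q) -> []q), 0
3. ~([][](q -> ~q) -> [][]q), 0
4. [][](q -> ~q), 0
5. ~[][]q, 0
6. ~[]q, 1
7. [](q -> ~q) -> []q, 1
8. [](q -> ~q), 1
9. ~[](q -> ~q), 1
10. ~q, 2
11. q -> ~q, 2
12. ~(q -> ~q), 3
13. q, 3
14. q -> ~q, 3
15. ~q, 3
Accessibility: 0R1, 1R2, 1R3
Branch closes: q and ~q both at 3.
Every branch of the negation's tableau closes; the branch above is one of them.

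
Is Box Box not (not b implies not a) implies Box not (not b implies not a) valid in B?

Yes, valid

Tableau for the negation not (Box Box not (not b implies not a) implies Box not (not b implies not a)):
1. not (Box Box not (not b implies not a) implies Box not (not b implies not a)), 0
2. Box Box not (not b implies not a), 0
3. not Box not (not b implies not a), 0
4. Box not (not b implies not a), 0
5. not (not b implies not a), 0
6. not b, 0
7. a, 0
8. not b implies not a, 1
9. Box not (not b implies not a), 1
10. not (not b implies not a), 1
11. not b, 1
12. a, 1
13. not a, 1
Accessibility: 0R0, 0R1, 1R0, 1R1
Branch closes: a and not a both at 1.
Every branch of the negation's tableau closes; the branch above is one of them.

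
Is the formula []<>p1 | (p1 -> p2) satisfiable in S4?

1. []<>p1 | (p1 -> p2), u
2. p1 -> p2, u
3. p2, u
Accessibility: uRu

Satisfiable (open branch found)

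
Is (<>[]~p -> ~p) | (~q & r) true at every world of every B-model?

Yes, valid

Tableau for the negation ~((<>[]~p -> ~p) | (~q & r)):
1. ~((<>[]~p -> ~p) | (~q & r)), 0
2. ~(<>[]~p -> ~p), 0   [~|-rule on 1]
3. ~(~q & r), 0   [~|-rule on 1]
4. <>[]~p, 0   [~->-rule on 2]
5. p, 0   [~->-rule on 2]
6. ~r, 0   [~&-rule on 3 (branches; this branch)]
7. []~p, 1   [<>-rule on 4: fresh world 1, 0R1]
8. ~p, 0   [[]-rule on 7 via 1R0]
Accessibility: 0R0, 0R1, 1R0, 1R1
Branch closes: p and ~p both at 0.
Every branch of the negation's tableau closes; the branch above is one of them.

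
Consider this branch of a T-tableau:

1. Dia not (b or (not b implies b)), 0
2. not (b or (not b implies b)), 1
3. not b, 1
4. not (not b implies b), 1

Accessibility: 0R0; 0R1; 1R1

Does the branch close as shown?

Open

No world carries both an atom and its negation.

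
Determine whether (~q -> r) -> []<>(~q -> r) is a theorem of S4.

Tableau for the negation ~((~q -> r) -> []<>(~q -> r)):
1. ~((~q -> r) -> []<>(~q -> r)), w0
2. ~q -> r, w0
3. ~[]<>(~q -> r), w0
4. r, w0
5. ~<>(~q -> r), w1
6. ~(~q -> r), w1
7. ~q, w1
8. ~r, w1
Accessibility: w0Rw0, w0Rw1, w1Rw1
The negation has an open branch (countermodel exists).

No, not valid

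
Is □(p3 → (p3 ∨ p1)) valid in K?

Tableau for the negation ¬□(p3 → (p3 ∨ p1)):
1. ¬□(p3 → (p3 ∨ p1)), u
2. ¬(p3 → (p3 ∨ p1)), v
3. p3, v
4. ¬(p3 ∨ p1), v
5. ¬p3, v
6. ¬p1, v
Accessibility: uRv
Branch closes: p3 and ¬p3 both at v.
All branches of the negation close; one closing branch shown above.

Valid in K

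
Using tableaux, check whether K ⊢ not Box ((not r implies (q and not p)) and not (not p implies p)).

No, not valid

Tableau for the negation Box ((not r implies (q and not p)) and not (not p implies p)):
1. Box ((not r implies (q and not p)) and not (not p implies p)), u
The negation has an open branch (countermodel exists).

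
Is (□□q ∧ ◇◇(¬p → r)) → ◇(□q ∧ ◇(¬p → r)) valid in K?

Yes, valid

Tableau for the negation ¬((□□q ∧ ◇◇(¬p → r)) → ◇(□q ∧ ◇(¬p → r))):
1. ¬((□□q ∧ ◇◇(¬p → r)) → ◇(□q ∧ ◇(¬p → r))), u
2. □□q ∧ ◇◇(¬p → r), u   [¬→-rule on 1]
3. ¬◇(□q ∧ ◇(¬p → r)), u   [¬→-rule on 1]
4. □□q, u   [∧-rule on 2]
5. ◇◇(¬p → r), u   [∧-rule on 2]
6. ◇(¬p → r), v   [◇-rule on 5: fresh world v, uRv]
7. ¬(□q ∧ ◇(¬p → r)), v   [¬◇-rule on 3 via uRv]
8. □q, v   [□-rule on 4 via uRv]
9. ¬□q, v   [¬∧-rule on 7 (branches; this branch)]
10. ¬p → r, w   [◇-rule on 6: fresh world w, vRw]
11. q, w   [□-rule on 8 via vRw]
12. r, w   [→-rule on 10 (branches; this branch)]
13. ¬q, x   [¬□-rule on 9: fresh world x, vRx]
14. q, x   [□-rule on 8 via vRx]
Accessibility: uRv, vRw, vRx
Branch closes: q and ¬q both at x.
All branches of the negation close; one closing branch shown above.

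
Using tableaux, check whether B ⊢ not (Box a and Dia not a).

Valid

Tableau for the negation Box a and Dia not a:
1. Box a and Dia not a, w0
2. Box a, w0   [and-rule on 1]
3. Dia not a, w0   [and-rule on 1]
4. a, w0   [Box-rule on 2 via w0Rw0]
5. not a, w1   [Dia-rule on 3: fresh world w1, w0Rw1]
6. a, w1   [Box-rule on 2 via w0Rw1]
Accessibility: w0Rw0, w0Rw1, w1Rw0, w1Rw1
Branch closes: a and not a both at w1.
All branches of the negation close; one closing branch shown above.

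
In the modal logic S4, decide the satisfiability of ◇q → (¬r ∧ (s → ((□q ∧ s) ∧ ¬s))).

Satisfiable (open branch found)

1. ◇q → (¬r ∧ (s → ((□q ∧ s) ∧ ¬s))), 0
2. ¬r ∧ (s → ((□q ∧ s) ∧ ¬s)), 0
3. ¬r, 0
4. s → ((□q ∧ s) ∧ ¬s), 0
5. ¬s, 0
Accessibility: 0R0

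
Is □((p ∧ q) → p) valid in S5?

Tableau for the negation ¬□((p ∧ q) → p):
1. ¬□((p ∧ q) → p), w0
2. ¬((p ∧ q) → p), w1
3. p ∧ q, w1
4. ¬p, w1
5. p, w1
6. q, w1
Accessibility: w0Rw0, w0Rw1, w1Rw0, w1Rw1
Branch closes: p and ¬p both at w1.
Every branch of the negation's tableau closes; the branch above is one of them.

Valid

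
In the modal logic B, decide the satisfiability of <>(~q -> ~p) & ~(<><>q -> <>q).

1. <>(~q -> ~p) & ~(<><>q -> <>q), 0
2. <>(~q -> ~p), 0   [&-rule on 1]
3. ~(<><>q -> <>q), 0   [&-rule on 1]
4. <><>q, 0   [~->-rule on 3]
5. ~<>q, 0   [~->-rule on 3]
6. ~q, 0   [~<>-rule on 5 via 0R0]
7. ~q -> ~p, 1   [<>-rule on 2: fresh world 1, 0R1]
8. ~q, 1   [~<>-rule on 5 via 0R1]
9. ~p, 1   [->-rule on 7 (branches; this branch)]
10. <>q, 2   [<>-rule on 4: fresh world 2, 0R2]
11. ~q, 2   [~<>-rule on 5 via 0R2]
12. q, 3   [<>-rule on 10: fresh world 3, 2R3]
Accessibility: 0R0, 0R1, 0R2, 1R0, 1R1, 2R0, 2R2, 2R3, 3R2, 3R3

Yes, satisfiable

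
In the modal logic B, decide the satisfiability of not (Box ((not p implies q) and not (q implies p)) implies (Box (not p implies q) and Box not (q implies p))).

1. not (Box ((not p implies q) and not (q implies p)) implies (Box (not p implies q) and Box not (q implies p))), u
2. Box ((not p implies q) and not (q implies p)), u
3. not (Box (not p implies q) and Box not (q implies p)), u
4. (not p implies q) and not (q implies p), u
5. not p implies q, u
6. not (q implies p), u
7. q, u
8. not p, u
9. not Box not (q implies p), u
10. q implies p, v
11. (not p implies q) and not (q implies p), v
12. not p implies q, v
13. not (q implies p), v
14. q, v
15. not p, v
16. p, v
Accessibility: uRu, uRv, vRu, vRv
Branch closes: p and not p both at v.
Every branch closes; the branch above is one of them.

No, unsatisfiable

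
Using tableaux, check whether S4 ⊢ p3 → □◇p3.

Tableau for the negation ¬(p3 → □◇p3):
1. ¬(p3 → □◇p3), w0
2. p3, w0   [¬→-rule on 1]
3. ¬□◇p3, w0   [¬→-rule on 1]
4. ¬◇p3, w1   [¬□-rule on 3: fresh world w1, w0Rw1]
5. ¬p3, w1   [¬◇-rule on 4 via w1Rw1]
Accessibility: w0Rw0, w0Rw1, w1Rw1
The negation has an open branch (countermodel exists).

Not valid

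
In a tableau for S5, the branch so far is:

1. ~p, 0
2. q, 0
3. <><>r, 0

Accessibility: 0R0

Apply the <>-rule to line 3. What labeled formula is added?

a fresh world 1 with 0R1, and <>r at 1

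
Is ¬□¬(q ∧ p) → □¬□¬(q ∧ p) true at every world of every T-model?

Invalid (countermodel exists)

Tableau for the negation ¬(¬□¬(q ∧ p) → □¬□¬(q ∧ p)):
1. ¬(¬□¬(q ∧ p) → □¬□¬(q ∧ p)), u
2. ¬□¬(q ∧ p), u
3. ¬□¬□¬(q ∧ p), u
4. q ∧ p, v
5. q, v
6. p, v
7. □¬(q ∧ p), w
8. ¬(q ∧ p), w
9. ¬p, w
Accessibility: uRu, uRv, uRw, vRv, wRw
The negation has an open branch (countermodel exists).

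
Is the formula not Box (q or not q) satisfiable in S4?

1. not Box (q or not q), u
2. not (q or not q), v
3. not q, v
4. q, v
Accessibility: uRu, uRv, vRv
Branch closes: q and not q both at v.
Every branch closes; the branch above is one of them.

Unsatisfiable (every branch closes)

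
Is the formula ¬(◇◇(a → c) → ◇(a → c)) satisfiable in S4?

1. ¬(◇◇(a → c) → ◇(a → c)), w0
2. ◇◇(a → c), w0
3. ¬◇(a → c), w0
4. ¬(a → c), w0
5. a, w0
6. ¬c, w0
7. ◇(a → c), w1
8. ¬(a → c), w1
9. a, w1
10. ¬c, w1
11. a → c, w2
12. ¬(a → c), w2
13. a, w2
14. ¬c, w2
15. c, w2
Accessibility: w0Rw0, w0Rw1, w0Rw2, w1Rw1, w1Rw2, w2Rw2
Branch closes: c and ¬c both at w2.
All branches of the tableau close; one closing branch shown above.

Unsatisfiable (every branch closes)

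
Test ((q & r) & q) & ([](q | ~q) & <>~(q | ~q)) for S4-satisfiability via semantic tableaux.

1. ((q & r) & q) & ([](q | ~q) & <>~(q | ~q)), 0
2. (q & r) & q, 0
3. [](q | ~q) & <>~(q | ~q), 0
4. q & r, 0
5. q, 0
6. [](q | ~q), 0
7. <>~(q | ~q), 0
8. r, 0
9. q | ~q, 0
10. ~(q | ~q), 1
11. ~q, 1
12. q, 1
Accessibility: 0R0, 0R1, 1R1
Branch closes: q and ~q both at 1.
Every branch closes; the branch above is one of them.

No, unsatisfiable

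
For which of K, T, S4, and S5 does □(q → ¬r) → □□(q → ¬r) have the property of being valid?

S4, S5

S4-tableau for the negation ¬(□(q → ¬r) → □□(q → ¬r)):
1. ¬(□(q → ¬r) → □□(q → ¬r)), w0
2. □(q → ¬r), w0
3. ¬□□(q → ¬r), w0
4. q → ¬r, w0
5. ¬r, w0
6. ¬□(q → ¬r), w1
7. q → ¬r, w1
8. ¬r, w1
9. ¬(q → ¬r), w2
10. q, w2
11. r, w2
12. q → ¬r, w2
13. ¬r, w2
Accessibility: w0Rw0, w0Rw1, w0Rw2, w1Rw1, w1Rw2, w2Rw2
Branch closes: r and ¬r both at w2.
Every branch closes (one shown): valid in S4, hence also in S5 (every theorem of S4 is a theorem of S5).
T-tableau for the negation ¬(□(q → ¬r) → □□(q → ¬r)):
1. ¬(□(q → ¬r) → □□(q → ¬r)), w0
2. □(q → ¬r), w0
3. ¬□□(q → ¬r), w0
4. q → ¬r, w0
5. ¬r, w0
6. ¬□(q → ¬r), w1
7. q → ¬r, w1
8. ¬r, w1
9. ¬(q → ¬r), w2
10. q, w2
11. r, w2
Accessibility: w0Rw0, w0Rw1, w1Rw1, w1Rw2, w2Rw2
Complete open branch: countermodel on a T-frame, so not valid in T, nor in K (the same frame is also a K-frame).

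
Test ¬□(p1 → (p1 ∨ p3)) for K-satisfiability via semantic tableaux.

1. ¬□(p1 → (p1 ∨ p3)), 0
2. ¬(p1 → (p1 ∨ p3)), 1
3. p1, 1
4. ¬(p1 ∨ p3), 1
5. ¬p1, 1
6. ¬p3, 1
Accessibility: 0R1
Branch closes: p1 and ¬p1 both at 1.
Every branch closes; the branch above is one of them.

No, unsatisfiable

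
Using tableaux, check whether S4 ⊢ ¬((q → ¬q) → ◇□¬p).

Not valid

Tableau for the negation (q → ¬q) → ◇□¬p:
1. (q → ¬q) → ◇□¬p, u
2. ◇□¬p, u
3. □¬p, v
4. ¬p, v
Accessibility: uRu, uRv, vRv
The negation has an open branch (countermodel exists).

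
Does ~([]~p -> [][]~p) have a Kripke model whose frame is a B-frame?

1. ~([]~p -> [][]~p), u
2. []~p, u
3. ~[][]~p, u
4. ~p, u
5. ~[]~p, v
6. ~p, v
7. p, w
Accessibility: uRu, uRv, vRu, vRv, vRw, wRv, wRw

Yes, satisfiable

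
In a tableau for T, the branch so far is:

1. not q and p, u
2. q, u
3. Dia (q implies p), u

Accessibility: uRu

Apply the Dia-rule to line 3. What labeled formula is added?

a fresh world v with uRv, and q implies p at v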